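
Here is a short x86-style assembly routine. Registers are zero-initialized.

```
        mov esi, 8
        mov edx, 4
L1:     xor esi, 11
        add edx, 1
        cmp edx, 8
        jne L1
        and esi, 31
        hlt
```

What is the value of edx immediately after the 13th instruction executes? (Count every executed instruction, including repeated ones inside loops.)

mov esi, 8 → esi=8
mov edx, 4 → edx=4
xor esi, 11 → esi=8^11=3
add edx, 1 → edx=4+1=5
cmp edx, 8  (cmp 5,8)
jne L1: taken
xor esi, 11 → esi=3^11=8
add edx, 1 → edx=5+1=6
cmp edx, 8  (cmp 6,8)
jne L1: taken
xor esi, 11 → esi=8^11=3
add edx, 1 → edx=6+1=7
cmp edx, 8  (cmp 7,8)
After step 13: edx = 7.

7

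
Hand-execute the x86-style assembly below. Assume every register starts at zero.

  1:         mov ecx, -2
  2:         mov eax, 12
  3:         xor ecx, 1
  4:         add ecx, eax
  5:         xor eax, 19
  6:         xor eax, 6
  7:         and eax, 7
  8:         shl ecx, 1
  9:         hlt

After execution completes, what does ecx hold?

22

after mov ecx, -2: ecx=-2
after mov eax, 12: eax=12
after xor ecx, 1: ecx=(-2)^1=-1
after add ecx, eax: ecx=(-1)+12=11
after xor eax, 19: eax=12^19=31
after xor eax, 6: eax=31^6=25
after and eax, 7: eax=25&7=1
after shl ecx, 1: ecx=11<<1=22
halt.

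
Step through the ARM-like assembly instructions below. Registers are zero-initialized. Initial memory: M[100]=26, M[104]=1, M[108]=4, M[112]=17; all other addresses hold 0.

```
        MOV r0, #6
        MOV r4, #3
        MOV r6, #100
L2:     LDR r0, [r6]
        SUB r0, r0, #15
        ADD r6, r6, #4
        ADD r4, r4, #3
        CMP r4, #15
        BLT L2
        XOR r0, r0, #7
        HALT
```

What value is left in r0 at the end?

5

after MOV r0, #6: r0=6
after MOV r4, #3: r4=3
after MOV r6, #100: r6=100
after LDR r0, [r6]: r0=M[100]=26
after SUB r0, r0, #15: r0=26-15=11
after ADD r6, r6, #4: r6=100+4=104
after ADD r4, r4, #3: r4=3+3=6
CMP r4, #15  (cmp 6,15)
BLT L2: taken
after LDR r0, [r6]: r0=M[104]=1
after SUB r0, r0, #15: r0=1-15=-14
after ADD r6, r6, #4: r6=104+4=108
after ADD r4, r4, #3: r4=6+3=9
CMP r4, #15  (cmp 9,15)
BLT L2: taken
after LDR r0, [r6]: r0=M[108]=4
after SUB r0, r0, #15: r0=4-15=-11
after ADD r6, r6, #4: r6=108+4=112
after ADD r4, r4, #3: r4=9+3=12
CMP r4, #15  (cmp 12,15)
BLT L2: taken
after LDR r0, [r6]: r0=M[112]=17
after SUB r0, r0, #15: r0=17-15=2
after ADD r6, r6, #4: r6=112+4=116
after ADD r4, r4, #3: r4=12+3=15
CMP r4, #15  (cmp 15,15)
BLT L2: not taken
after XOR r0, r0, #7: r0=2^7=5
halt.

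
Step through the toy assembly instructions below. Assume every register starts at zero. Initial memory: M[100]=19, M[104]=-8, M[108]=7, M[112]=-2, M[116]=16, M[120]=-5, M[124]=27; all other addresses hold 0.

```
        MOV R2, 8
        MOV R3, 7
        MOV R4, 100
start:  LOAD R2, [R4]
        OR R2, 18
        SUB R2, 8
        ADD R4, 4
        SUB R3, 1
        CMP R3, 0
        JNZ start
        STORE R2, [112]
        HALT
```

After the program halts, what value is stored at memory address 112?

after MOV R2, 8: R2=8
after MOV R3, 7: R3=7
after MOV R4, 100: R4=100
after LOAD R2, [R4]: R2=M[100]=19
after OR R2, 18: R2=19|18=19
after SUB R2, 8: R2=19-8=11
after ADD R4, 4: R4=100+4=104
after SUB R3, 1: R3=7-1=6
CMP R3, 0  (cmp 6,0)
JNZ start: taken
after LOAD R2, [R4]: R2=M[104]=-8
after OR R2, 18: R2=(-8)|18=-6
after SUB R2, 8: R2=(-6)-8=-14
after ADD R4, 4: R4=104+4=108
after SUB R3, 1: R3=6-1=5
CMP R3, 0  (cmp 5,0)
JNZ start: taken
after LOAD R2, [R4]: R2=M[108]=7
after OR R2, 18: R2=7|18=23
after SUB R2, 8: R2=23-8=15
after ADD R4, 4: R4=108+4=112
after SUB R3, 1: R3=5-1=4
CMP R3, 0  (cmp 4,0)
JNZ start: taken
after LOAD R2, [R4]: R2=M[112]=-2
after OR R2, 18: R2=(-2)|18=-2
after SUB R2, 8: R2=(-2)-8=-10
after ADD R4, 4: R4=112+4=116
after SUB R3, 1: R3=4-1=3
CMP R3, 0  (cmp 3,0)
JNZ start: taken
after LOAD R2, [R4]: R2=M[116]=16
after OR R2, 18: R2=16|18=18
after SUB R2, 8: R2=18-8=10
after ADD R4, 4: R4=116+4=120
after SUB R3, 1: R3=3-1=2
CMP R3, 0  (cmp 2,0)
JNZ start: taken
after LOAD R2, [R4]: R2=M[120]=-5
after OR R2, 18: R2=(-5)|18=-5
after SUB R2, 8: R2=(-5)-8=-13
after ADD R4, 4: R4=120+4=124
after SUB R3, 1: R3=2-1=1
CMP R3, 0  (cmp 1,0)
JNZ start: taken
after LOAD R2, [R4]: R2=M[124]=27
after OR R2, 18: R2=27|18=27
after SUB R2, 8: R2=27-8=19
after ADD R4, 4: R4=124+4=128
after SUB R3, 1: R3=1-1=0
CMP R3, 0  (cmp 0,0)
JNZ start: not taken
STORE R2, [112] → M[112]=19
halt.

19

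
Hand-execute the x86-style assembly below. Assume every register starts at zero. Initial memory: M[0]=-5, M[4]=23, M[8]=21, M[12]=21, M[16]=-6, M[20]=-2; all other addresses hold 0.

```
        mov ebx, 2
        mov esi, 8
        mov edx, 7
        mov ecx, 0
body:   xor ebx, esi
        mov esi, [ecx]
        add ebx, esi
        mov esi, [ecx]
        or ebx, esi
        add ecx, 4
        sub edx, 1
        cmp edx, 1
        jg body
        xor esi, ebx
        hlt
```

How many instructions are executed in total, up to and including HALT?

60

ebx=2
esi=8
edx=7
ecx=0
ebx=2^8=10
esi=M[0]=-5
ebx=10+(-5)=5
esi=M[0]=-5
ebx=5|(-5)=-1
ecx=0+4=4
edx=7-1=6
cmp edx, 1  (cmp 6,1)
jg body: taken
ebx=(-1)^(-5)=4
esi=M[4]=23
ebx=4+23=27
esi=M[4]=23
ebx=27|23=31
ecx=4+4=8
edx=6-1=5
cmp edx, 1  (cmp 5,1)
jg body: taken
ebx=31^23=8
esi=M[8]=21
ebx=8+21=29
esi=M[8]=21
ebx=29|21=29
ecx=8+4=12
edx=5-1=4
cmp edx, 1  (cmp 4,1)
jg body: taken
ebx=29^21=8
esi=M[12]=21
ebx=8+21=29
esi=M[12]=21
ebx=29|21=29
ecx=12+4=16
edx=4-1=3
cmp edx, 1  (cmp 3,1)
jg body: taken
ebx=29^21=8
esi=M[16]=-6
ebx=8+(-6)=2
esi=M[16]=-6
ebx=2|(-6)=-6
ecx=16+4=20
edx=3-1=2
cmp edx, 1  (cmp 2,1)
jg body: taken
ebx=(-6)^(-6)=0
esi=M[20]=-2
ebx=0+(-2)=-2
esi=M[20]=-2
ebx=(-2)|(-2)=-2
ecx=20+4=24
edx=2-1=1
cmp edx, 1  (cmp 1,1)
jg body: not taken
esi=(-2)^(-2)=0
halt.
Total executed instructions: 60.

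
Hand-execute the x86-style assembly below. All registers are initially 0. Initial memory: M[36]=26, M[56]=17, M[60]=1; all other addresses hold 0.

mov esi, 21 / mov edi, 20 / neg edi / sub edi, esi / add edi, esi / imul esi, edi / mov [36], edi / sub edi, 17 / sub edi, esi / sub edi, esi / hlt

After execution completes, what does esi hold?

mov esi, 21 → esi=21
mov edi, 20 → edi=20
neg edi → edi=-(20)=-20
sub edi, esi → edi=(-20)-21=-41
add edi, esi → edi=(-41)+21=-20
imul esi, edi → esi=21*(-20)=-420
mov [36], edi → M[36]=-20
sub edi, 17 → edi=(-20)-17=-37
sub edi, esi → edi=(-37)-(-420)=383
sub edi, esi → edi=383-(-420)=803
halt.

-420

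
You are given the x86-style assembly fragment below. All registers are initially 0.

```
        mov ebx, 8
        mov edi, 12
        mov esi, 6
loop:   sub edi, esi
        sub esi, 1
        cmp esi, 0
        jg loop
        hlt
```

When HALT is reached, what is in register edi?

-9

after mov ebx, 8: ebx=8
after mov edi, 12: edi=12
after mov esi, 6: esi=6
after sub edi, esi: edi=12-6=6
after sub esi, 1: esi=6-1=5
cmp esi, 0  (cmp 5,0)
jg loop: taken
after sub edi, esi: edi=6-5=1
after sub esi, 1: esi=5-1=4
cmp esi, 0  (cmp 4,0)
jg loop: taken
after sub edi, esi: edi=1-4=-3
after sub esi, 1: esi=4-1=3
cmp esi, 0  (cmp 3,0)
jg loop: taken
after sub edi, esi: edi=(-3)-3=-6
after sub esi, 1: esi=3-1=2
cmp esi, 0  (cmp 2,0)
jg loop: taken
after sub edi, esi: edi=(-6)-2=-8
after sub esi, 1: esi=2-1=1
cmp esi, 0  (cmp 1,0)
jg loop: taken
after sub edi, esi: edi=(-8)-1=-9
after sub esi, 1: esi=1-1=0
cmp esi, 0  (cmp 0,0)
jg loop: not taken
halt.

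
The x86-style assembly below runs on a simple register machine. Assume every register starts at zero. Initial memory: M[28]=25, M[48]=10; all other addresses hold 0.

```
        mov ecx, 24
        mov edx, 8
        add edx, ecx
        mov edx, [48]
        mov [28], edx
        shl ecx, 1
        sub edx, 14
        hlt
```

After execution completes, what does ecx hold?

48

mov ecx, 24 → ecx=24
mov edx, 8 → edx=8
add edx, ecx → edx=8+24=32
mov edx, [48] → edx=M[48]=10
mov [28], edx → M[28]=10
shl ecx, 1 → ecx=24<<1=48
sub edx, 14 → edx=10-14=-4
halt.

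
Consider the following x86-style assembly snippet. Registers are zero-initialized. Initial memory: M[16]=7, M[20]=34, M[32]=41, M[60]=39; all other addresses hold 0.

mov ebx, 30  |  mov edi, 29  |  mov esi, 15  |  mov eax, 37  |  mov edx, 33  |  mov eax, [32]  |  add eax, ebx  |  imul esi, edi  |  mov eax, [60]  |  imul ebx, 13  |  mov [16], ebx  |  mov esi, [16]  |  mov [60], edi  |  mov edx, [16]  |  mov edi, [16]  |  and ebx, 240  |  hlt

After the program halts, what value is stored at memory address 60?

29

after mov ebx, 30: ebx=30
after mov edi, 29: edi=29
after mov esi, 15: esi=15
after mov eax, 37: eax=37
after mov edx, 33: edx=33
after mov eax, [32]: eax=M[32]=41
after add eax, ebx: eax=41+30=71
after imul esi, edi: esi=15*29=435
after mov eax, [60]: eax=M[60]=39
after imul ebx, 13: ebx=30*13=390
mov [16], ebx → M[16]=390
after mov esi, [16]: esi=M[16]=390
mov [60], edi → M[60]=29
after mov edx, [16]: edx=M[16]=390
after mov edi, [16]: edi=M[16]=390
after and ebx, 240: ebx=390&240=128
halt.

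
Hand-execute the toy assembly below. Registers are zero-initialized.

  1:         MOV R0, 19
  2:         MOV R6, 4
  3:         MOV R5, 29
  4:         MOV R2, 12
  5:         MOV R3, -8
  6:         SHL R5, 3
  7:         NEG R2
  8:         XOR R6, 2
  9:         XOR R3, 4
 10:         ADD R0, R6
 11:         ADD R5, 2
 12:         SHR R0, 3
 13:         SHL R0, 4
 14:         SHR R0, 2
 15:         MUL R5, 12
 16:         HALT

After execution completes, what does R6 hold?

MOV R0, 19 → R0=19
MOV R6, 4 → R6=4
MOV R5, 29 → R5=29
MOV R2, 12 → R2=12
MOV R3, -8 → R3=-8
SHL R5, 3 → R5=29<<3=232
NEG R2 → R2=-(12)=-12
XOR R6, 2 → R6=4^2=6
XOR R3, 4 → R3=(-8)^4=-4
ADD R0, R6 → R0=19+6=25
ADD R5, 2 → R5=232+2=234
SHR R0, 3 → R0=25>>3=3
SHL R0, 4 → R0=3<<4=48
SHR R0, 2 → R0=48>>2=12
MUL R5, 12 → R5=234*12=2808
halt.

6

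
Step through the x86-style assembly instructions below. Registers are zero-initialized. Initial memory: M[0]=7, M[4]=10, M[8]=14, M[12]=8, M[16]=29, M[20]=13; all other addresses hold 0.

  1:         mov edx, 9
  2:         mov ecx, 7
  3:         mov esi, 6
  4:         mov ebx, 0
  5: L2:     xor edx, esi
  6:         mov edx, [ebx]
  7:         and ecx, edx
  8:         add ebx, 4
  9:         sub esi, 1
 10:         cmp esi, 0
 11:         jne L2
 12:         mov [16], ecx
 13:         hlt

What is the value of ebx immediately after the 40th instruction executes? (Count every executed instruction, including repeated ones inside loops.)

after mov edx, 9: edx=9
after mov ecx, 7: ecx=7
after mov esi, 6: esi=6
after mov ebx, 0: ebx=0
after xor edx, esi: edx=9^6=15
after mov edx, [ebx]: edx=M[0]=7
after and ecx, edx: ecx=7&7=7
after add ebx, 4: ebx=0+4=4
after sub esi, 1: esi=6-1=5
cmp esi, 0  (cmp 5,0)
jne L2: taken
after xor edx, esi: edx=7^5=2
after mov edx, [ebx]: edx=M[4]=10
after and ecx, edx: ecx=7&10=2
after add ebx, 4: ebx=4+4=8
after sub esi, 1: esi=5-1=4
cmp esi, 0  (cmp 4,0)
jne L2: taken
after xor edx, esi: edx=10^4=14
after mov edx, [ebx]: edx=M[8]=14
after and ecx, edx: ecx=2&14=2
after add ebx, 4: ebx=8+4=12
after sub esi, 1: esi=4-1=3
cmp esi, 0  (cmp 3,0)
jne L2: taken
after xor edx, esi: edx=14^3=13
after mov edx, [ebx]: edx=M[12]=8
after and ecx, edx: ecx=2&8=0
after add ebx, 4: ebx=12+4=16
after sub esi, 1: esi=3-1=2
cmp esi, 0  (cmp 2,0)
jne L2: taken
after xor edx, esi: edx=8^2=10
after mov edx, [ebx]: edx=M[16]=29
after and ecx, edx: ecx=0&29=0
after add ebx, 4: ebx=16+4=20
after sub esi, 1: esi=2-1=1
cmp esi, 0  (cmp 1,0)
jne L2: taken
after xor edx, esi: edx=29^1=28
After step 40: ebx = 20.

20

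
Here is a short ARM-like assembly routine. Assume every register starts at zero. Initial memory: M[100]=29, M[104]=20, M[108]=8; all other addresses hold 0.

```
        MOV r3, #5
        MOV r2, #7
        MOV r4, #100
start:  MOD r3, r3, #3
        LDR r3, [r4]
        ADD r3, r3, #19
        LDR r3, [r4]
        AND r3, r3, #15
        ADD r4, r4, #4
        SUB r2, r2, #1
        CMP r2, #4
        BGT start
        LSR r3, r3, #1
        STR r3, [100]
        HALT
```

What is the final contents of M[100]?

4

after MOV r3, #5: r3=5
after MOV r2, #7: r2=7
after MOV r4, #100: r4=100
after MOD r3, r3, #3: r3=5%3=2
after LDR r3, [r4]: r3=M[100]=29
after ADD r3, r3, #19: r3=29+19=48
after LDR r3, [r4]: r3=M[100]=29
after AND r3, r3, #15: r3=29&15=13
after ADD r4, r4, #4: r4=100+4=104
after SUB r2, r2, #1: r2=7-1=6
CMP r2, #4  (cmp 6,4)
BGT start: taken
after MOD r3, r3, #3: r3=13%3=1
after LDR r3, [r4]: r3=M[104]=20
after ADD r3, r3, #19: r3=20+19=39
after LDR r3, [r4]: r3=M[104]=20
after AND r3, r3, #15: r3=20&15=4
after ADD r4, r4, #4: r4=104+4=108
after SUB r2, r2, #1: r2=6-1=5
CMP r2, #4  (cmp 5,4)
BGT start: taken
after MOD r3, r3, #3: r3=4%3=1
after LDR r3, [r4]: r3=M[108]=8
after ADD r3, r3, #19: r3=8+19=27
after LDR r3, [r4]: r3=M[108]=8
after AND r3, r3, #15: r3=8&15=8
after ADD r4, r4, #4: r4=108+4=112
after SUB r2, r2, #1: r2=5-1=4
CMP r2, #4  (cmp 4,4)
BGT start: not taken
after LSR r3, r3, #1: r3=8>>1=4
STR r3, [100] → M[100]=4
halt.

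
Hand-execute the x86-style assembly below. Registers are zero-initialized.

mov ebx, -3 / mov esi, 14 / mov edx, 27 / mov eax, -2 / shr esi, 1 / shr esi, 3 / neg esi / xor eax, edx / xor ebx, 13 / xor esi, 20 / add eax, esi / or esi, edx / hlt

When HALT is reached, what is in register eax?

ebx=-3
esi=14
edx=27
eax=-2
esi=14>>1=7
esi=7>>3=0
esi=-(0)=0
eax=(-2)^27=-27
ebx=(-3)^13=-16
esi=0^20=20
eax=(-27)+20=-7
esi=20|27=31
halt.

-7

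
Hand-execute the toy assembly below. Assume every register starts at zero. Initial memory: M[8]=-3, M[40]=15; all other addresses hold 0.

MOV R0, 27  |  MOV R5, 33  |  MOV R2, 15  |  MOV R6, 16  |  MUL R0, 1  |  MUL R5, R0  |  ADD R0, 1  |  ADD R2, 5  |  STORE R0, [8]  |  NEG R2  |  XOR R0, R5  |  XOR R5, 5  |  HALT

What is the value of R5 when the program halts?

894

after MOV R0, 27: R0=27
after MOV R5, 33: R5=33
after MOV R2, 15: R2=15
after MOV R6, 16: R6=16
after MUL R0, 1: R0=27*1=27
after MUL R5, R0: R5=33*27=891
after ADD R0, 1: R0=27+1=28
after ADD R2, 5: R2=15+5=20
STORE R0, [8] → M[8]=28
after NEG R2: R2=-(20)=-20
after XOR R0, R5: R0=28^891=871
after XOR R5, 5: R5=891^5=894
halt.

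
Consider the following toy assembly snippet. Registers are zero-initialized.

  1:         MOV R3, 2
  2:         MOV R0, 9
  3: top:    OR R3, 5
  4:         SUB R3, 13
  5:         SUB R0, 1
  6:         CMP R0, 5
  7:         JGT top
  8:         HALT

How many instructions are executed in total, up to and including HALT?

R3=2
R0=9
R3=2|5=7
R3=7-13=-6
R0=9-1=8
CMP R0, 5  (cmp 8,5)
JGT top: taken
R3=(-6)|5=-1
R3=(-1)-13=-14
R0=8-1=7
CMP R0, 5  (cmp 7,5)
JGT top: taken
R3=(-14)|5=-9
R3=(-9)-13=-22
R0=7-1=6
CMP R0, 5  (cmp 6,5)
JGT top: taken
R3=(-22)|5=-17
R3=(-17)-13=-30
R0=6-1=5
CMP R0, 5  (cmp 5,5)
JGT top: not taken
halt.
Total executed instructions: 23.

23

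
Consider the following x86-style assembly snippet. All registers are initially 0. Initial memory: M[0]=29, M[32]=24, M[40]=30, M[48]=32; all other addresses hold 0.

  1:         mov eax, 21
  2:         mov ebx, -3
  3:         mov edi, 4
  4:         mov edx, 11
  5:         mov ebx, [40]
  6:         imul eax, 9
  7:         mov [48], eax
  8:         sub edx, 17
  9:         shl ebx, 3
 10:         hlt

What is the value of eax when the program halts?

189

eax=21
ebx=-3
edi=4
edx=11
ebx=M[40]=30
eax=21*9=189
mov [48], eax → M[48]=189
edx=11-17=-6
ebx=30<<3=240
halt.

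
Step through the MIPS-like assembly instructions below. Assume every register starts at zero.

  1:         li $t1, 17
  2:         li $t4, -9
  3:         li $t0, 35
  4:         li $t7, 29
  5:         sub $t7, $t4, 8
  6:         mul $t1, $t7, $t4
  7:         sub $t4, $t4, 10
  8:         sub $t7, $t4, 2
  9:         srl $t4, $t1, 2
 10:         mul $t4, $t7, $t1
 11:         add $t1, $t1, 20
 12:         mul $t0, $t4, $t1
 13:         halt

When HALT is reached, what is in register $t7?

li $t1, 17 → $t1=17
li $t4, -9 → $t4=-9
li $t0, 35 → $t0=35
li $t7, 29 → $t7=29
sub $t7, $t4, 8 → $t7=(-9)-8=-17
mul $t1, $t7, $t4 → $t1=(-17)*(-9)=153
sub $t4, $t4, 10 → $t4=(-9)-10=-19
sub $t7, $t4, 2 → $t7=(-19)-2=-21
srl $t4, $t1, 2 → $t4=153>>2=38
mul $t4, $t7, $t1 → $t4=(-21)*153=-3213
add $t1, $t1, 20 → $t1=153+20=173
mul $t0, $t4, $t1 → $t0=(-3213)*173=-555849
halt.

-21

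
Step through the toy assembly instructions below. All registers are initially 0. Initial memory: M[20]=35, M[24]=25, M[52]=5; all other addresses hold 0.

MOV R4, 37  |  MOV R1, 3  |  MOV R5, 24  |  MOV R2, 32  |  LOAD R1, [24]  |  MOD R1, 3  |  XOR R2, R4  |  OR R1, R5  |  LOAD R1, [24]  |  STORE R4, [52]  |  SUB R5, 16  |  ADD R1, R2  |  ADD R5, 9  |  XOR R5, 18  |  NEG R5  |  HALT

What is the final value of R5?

MOV R4, 37 → R4=37
MOV R1, 3 → R1=3
MOV R5, 24 → R5=24
MOV R2, 32 → R2=32
LOAD R1, [24] → R1=M[24]=25
MOD R1, 3 → R1=25%3=1
XOR R2, R4 → R2=32^37=5
OR R1, R5 → R1=1|24=25
LOAD R1, [24] → R1=M[24]=25
STORE R4, [52] → M[52]=37
SUB R5, 16 → R5=24-16=8
ADD R1, R2 → R1=25+5=30
ADD R5, 9 → R5=8+9=17
XOR R5, 18 → R5=17^18=3
NEG R5 → R5=-(3)=-3
halt.

-3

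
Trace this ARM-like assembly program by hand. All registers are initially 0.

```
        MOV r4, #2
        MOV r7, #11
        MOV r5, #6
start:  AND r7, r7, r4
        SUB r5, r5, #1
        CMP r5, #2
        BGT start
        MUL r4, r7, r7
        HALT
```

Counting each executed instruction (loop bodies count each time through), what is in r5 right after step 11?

4

MOV r4, #2 → r4=2
MOV r7, #11 → r7=11
MOV r5, #6 → r5=6
AND r7, r7, r4 → r7=11&2=2
SUB r5, r5, #1 → r5=6-1=5
CMP r5, #2  (cmp 5,2)
BGT start: taken
AND r7, r7, r4 → r7=2&2=2
SUB r5, r5, #1 → r5=5-1=4
CMP r5, #2  (cmp 4,2)
BGT start: taken
After step 11: r5 = 4.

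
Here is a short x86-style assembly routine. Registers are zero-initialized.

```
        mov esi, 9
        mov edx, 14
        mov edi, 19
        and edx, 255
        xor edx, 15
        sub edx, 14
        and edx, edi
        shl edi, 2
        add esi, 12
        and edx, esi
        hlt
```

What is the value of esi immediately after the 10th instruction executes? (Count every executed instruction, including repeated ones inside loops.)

esi=9
edx=14
edi=19
edx=14&255=14
edx=14^15=1
edx=1-14=-13
edx=(-13)&19=19
edi=19<<2=76
esi=9+12=21
edx=19&21=17
After step 10: esi = 21.

21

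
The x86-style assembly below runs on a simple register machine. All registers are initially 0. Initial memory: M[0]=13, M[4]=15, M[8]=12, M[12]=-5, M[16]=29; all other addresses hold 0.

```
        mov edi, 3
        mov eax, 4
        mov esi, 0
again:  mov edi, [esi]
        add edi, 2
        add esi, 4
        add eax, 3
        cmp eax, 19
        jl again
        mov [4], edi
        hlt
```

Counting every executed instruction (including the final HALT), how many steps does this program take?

35

edi=3
eax=4
esi=0
edi=M[0]=13
edi=13+2=15
esi=0+4=4
eax=4+3=7
cmp eax, 19  (cmp 7,19)
jl again: taken
edi=M[4]=15
edi=15+2=17
esi=4+4=8
eax=7+3=10
cmp eax, 19  (cmp 10,19)
jl again: taken
edi=M[8]=12
edi=12+2=14
esi=8+4=12
eax=10+3=13
cmp eax, 19  (cmp 13,19)
jl again: taken
edi=M[12]=-5
edi=(-5)+2=-3
esi=12+4=16
eax=13+3=16
cmp eax, 19  (cmp 16,19)
jl again: taken
edi=M[16]=29
edi=29+2=31
esi=16+4=20
eax=16+3=19
cmp eax, 19  (cmp 19,19)
jl again: not taken
mov [4], edi → M[4]=31
halt.
Total executed instructions: 35.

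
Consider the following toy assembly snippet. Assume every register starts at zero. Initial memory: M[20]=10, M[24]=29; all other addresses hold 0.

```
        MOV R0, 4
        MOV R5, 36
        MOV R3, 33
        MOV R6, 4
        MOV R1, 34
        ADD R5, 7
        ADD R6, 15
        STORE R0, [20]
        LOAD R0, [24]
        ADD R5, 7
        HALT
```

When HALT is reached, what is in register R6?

MOV R0, 4 → R0=4
MOV R5, 36 → R5=36
MOV R3, 33 → R3=33
MOV R6, 4 → R6=4
MOV R1, 34 → R1=34
ADD R5, 7 → R5=36+7=43
ADD R6, 15 → R6=4+15=19
STORE R0, [20] → M[20]=4
LOAD R0, [24] → R0=M[24]=29
ADD R5, 7 → R5=43+7=50
halt.

19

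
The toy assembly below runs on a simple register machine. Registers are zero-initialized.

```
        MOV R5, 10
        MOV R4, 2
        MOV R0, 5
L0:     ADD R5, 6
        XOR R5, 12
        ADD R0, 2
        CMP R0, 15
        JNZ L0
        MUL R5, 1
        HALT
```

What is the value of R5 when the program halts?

52

R5=10
R4=2
R0=5
R5=10+6=16
R5=16^12=28
R0=5+2=7
CMP R0, 15  (cmp 7,15)
JNZ L0: taken
R5=28+6=34
R5=34^12=46
R0=7+2=9
CMP R0, 15  (cmp 9,15)
JNZ L0: taken
R5=46+6=52
R5=52^12=56
R0=9+2=11
CMP R0, 15  (cmp 11,15)
JNZ L0: taken
R5=56+6=62
R5=62^12=50
R0=11+2=13
CMP R0, 15  (cmp 13,15)
JNZ L0: taken
R5=50+6=56
R5=56^12=52
R0=13+2=15
CMP R0, 15  (cmp 15,15)
JNZ L0: not taken
R5=52*1=52
halt.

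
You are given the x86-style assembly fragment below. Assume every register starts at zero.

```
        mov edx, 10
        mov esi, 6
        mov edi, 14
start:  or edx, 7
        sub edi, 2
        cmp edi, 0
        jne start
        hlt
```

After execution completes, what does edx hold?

after mov edx, 10: edx=10
after mov esi, 6: esi=6
after mov edi, 14: edi=14
after or edx, 7: edx=10|7=15
after sub edi, 2: edi=14-2=12
cmp edi, 0  (cmp 12,0)
jne start: taken
after or edx, 7: edx=15|7=15
after sub edi, 2: edi=12-2=10
cmp edi, 0  (cmp 10,0)
jne start: taken
after or edx, 7: edx=15|7=15
after sub edi, 2: edi=10-2=8
cmp edi, 0  (cmp 8,0)
jne start: taken
after or edx, 7: edx=15|7=15
after sub edi, 2: edi=8-2=6
cmp edi, 0  (cmp 6,0)
jne start: taken
after or edx, 7: edx=15|7=15
after sub edi, 2: edi=6-2=4
cmp edi, 0  (cmp 4,0)
jne start: taken
after or edx, 7: edx=15|7=15
after sub edi, 2: edi=4-2=2
cmp edi, 0  (cmp 2,0)
jne start: taken
after or edx, 7: edx=15|7=15
after sub edi, 2: edi=2-2=0
cmp edi, 0  (cmp 0,0)
jne start: not taken
halt.

15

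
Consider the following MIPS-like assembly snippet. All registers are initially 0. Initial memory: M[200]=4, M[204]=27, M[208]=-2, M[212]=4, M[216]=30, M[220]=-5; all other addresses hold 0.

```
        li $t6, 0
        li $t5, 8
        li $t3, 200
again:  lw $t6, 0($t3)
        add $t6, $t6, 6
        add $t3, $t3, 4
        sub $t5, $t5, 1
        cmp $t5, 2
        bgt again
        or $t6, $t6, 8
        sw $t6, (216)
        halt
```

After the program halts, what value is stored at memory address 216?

li $t6, 0 → $t6=0
li $t5, 8 → $t5=8
li $t3, 200 → $t3=200
lw $t6, 0($t3) → $t6=M[200]=4
add $t6, $t6, 6 → $t6=4+6=10
add $t3, $t3, 4 → $t3=200+4=204
sub $t5, $t5, 1 → $t5=8-1=7
cmp $t5, 2  (cmp 7,2)
bgt again: taken
lw $t6, 0($t3) → $t6=M[204]=27
add $t6, $t6, 6 → $t6=27+6=33
add $t3, $t3, 4 → $t3=204+4=208
sub $t5, $t5, 1 → $t5=7-1=6
cmp $t5, 2  (cmp 6,2)
bgt again: taken
lw $t6, 0($t3) → $t6=M[208]=-2
add $t6, $t6, 6 → $t6=(-2)+6=4
add $t3, $t3, 4 → $t3=208+4=212
sub $t5, $t5, 1 → $t5=6-1=5
cmp $t5, 2  (cmp 5,2)
bgt again: taken
lw $t6, 0($t3) → $t6=M[212]=4
add $t6, $t6, 6 → $t6=4+6=10
add $t3, $t3, 4 → $t3=212+4=216
sub $t5, $t5, 1 → $t5=5-1=4
cmp $t5, 2  (cmp 4,2)
bgt again: taken
lw $t6, 0($t3) → $t6=M[216]=30
add $t6, $t6, 6 → $t6=30+6=36
add $t3, $t3, 4 → $t3=216+4=220
sub $t5, $t5, 1 → $t5=4-1=3
cmp $t5, 2  (cmp 3,2)
bgt again: taken
lw $t6, 0($t3) → $t6=M[220]=-5
add $t6, $t6, 6 → $t6=(-5)+6=1
add $t3, $t3, 4 → $t3=220+4=224
sub $t5, $t5, 1 → $t5=3-1=2
cmp $t5, 2  (cmp 2,2)
bgt again: not taken
or $t6, $t6, 8 → $t6=1|8=9
sw $t6, (216) → M[216]=9
halt.

9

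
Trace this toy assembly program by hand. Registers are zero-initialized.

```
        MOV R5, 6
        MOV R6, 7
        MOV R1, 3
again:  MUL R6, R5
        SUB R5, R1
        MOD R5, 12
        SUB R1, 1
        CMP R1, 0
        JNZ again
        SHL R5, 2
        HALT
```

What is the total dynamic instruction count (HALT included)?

after MOV R5, 6: R5=6
after MOV R6, 7: R6=7
after MOV R1, 3: R1=3
after MUL R6, R5: R6=7*6=42
after SUB R5, R1: R5=6-3=3
after MOD R5, 12: R5=3%12=3
after SUB R1, 1: R1=3-1=2
CMP R1, 0  (cmp 2,0)
JNZ again: taken
after MUL R6, R5: R6=42*3=126
after SUB R5, R1: R5=3-2=1
after MOD R5, 12: R5=1%12=1
after SUB R1, 1: R1=2-1=1
CMP R1, 0  (cmp 1,0)
JNZ again: taken
after MUL R6, R5: R6=126*1=126
after SUB R5, R1: R5=1-1=0
after MOD R5, 12: R5=0%12=0
after SUB R1, 1: R1=1-1=0
CMP R1, 0  (cmp 0,0)
JNZ again: not taken
after SHL R5, 2: R5=0<<2=0
halt.
Total executed instructions: 23.

23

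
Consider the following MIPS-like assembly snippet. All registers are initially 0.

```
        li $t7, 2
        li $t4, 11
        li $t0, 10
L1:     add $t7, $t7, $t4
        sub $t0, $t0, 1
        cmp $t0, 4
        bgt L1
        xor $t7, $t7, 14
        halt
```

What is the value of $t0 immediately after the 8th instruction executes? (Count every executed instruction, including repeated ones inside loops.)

$t7=2
$t4=11
$t0=10
$t7=2+11=13
$t0=10-1=9
cmp $t0, 4  (cmp 9,4)
bgt L1: taken
$t7=13+11=24
After step 8: $t0 = 9.

9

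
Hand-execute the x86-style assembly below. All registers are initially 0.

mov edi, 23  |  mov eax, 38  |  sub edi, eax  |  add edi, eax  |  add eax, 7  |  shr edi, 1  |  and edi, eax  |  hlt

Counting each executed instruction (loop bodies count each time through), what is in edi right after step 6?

after mov edi, 23: edi=23
after mov eax, 38: eax=38
after sub edi, eax: edi=23-38=-15
after add edi, eax: edi=(-15)+38=23
after add eax, 7: eax=38+7=45
after shr edi, 1: edi=23>>1=11
After step 6: edi = 11.

11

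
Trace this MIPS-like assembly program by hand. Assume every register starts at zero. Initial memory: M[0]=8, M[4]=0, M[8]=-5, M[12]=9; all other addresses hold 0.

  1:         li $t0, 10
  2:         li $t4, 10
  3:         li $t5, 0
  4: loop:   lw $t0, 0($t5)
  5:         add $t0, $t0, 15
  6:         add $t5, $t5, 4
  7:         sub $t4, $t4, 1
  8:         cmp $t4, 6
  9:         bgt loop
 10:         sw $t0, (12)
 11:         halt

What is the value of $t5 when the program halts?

$t0=10
$t4=10
$t5=0
$t0=M[0]=8
$t0=8+15=23
$t5=0+4=4
$t4=10-1=9
cmp $t4, 6  (cmp 9,6)
bgt loop: taken
$t0=M[4]=0
$t0=0+15=15
$t5=4+4=8
$t4=9-1=8
cmp $t4, 6  (cmp 8,6)
bgt loop: taken
$t0=M[8]=-5
$t0=(-5)+15=10
$t5=8+4=12
$t4=8-1=7
cmp $t4, 6  (cmp 7,6)
bgt loop: taken
$t0=M[12]=9
$t0=9+15=24
$t5=12+4=16
$t4=7-1=6
cmp $t4, 6  (cmp 6,6)
bgt loop: not taken
sw $t0, (12) → M[12]=24
halt.

16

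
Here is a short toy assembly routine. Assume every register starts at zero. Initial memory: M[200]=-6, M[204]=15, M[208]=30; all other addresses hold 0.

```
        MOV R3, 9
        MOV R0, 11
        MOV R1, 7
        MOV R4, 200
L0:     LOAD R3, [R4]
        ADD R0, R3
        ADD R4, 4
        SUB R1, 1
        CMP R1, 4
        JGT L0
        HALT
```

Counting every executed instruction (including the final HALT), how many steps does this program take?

23

MOV R3, 9 → R3=9
MOV R0, 11 → R0=11
MOV R1, 7 → R1=7
MOV R4, 200 → R4=200
LOAD R3, [R4] → R3=M[200]=-6
ADD R0, R3 → R0=11+(-6)=5
ADD R4, 4 → R4=200+4=204
SUB R1, 1 → R1=7-1=6
CMP R1, 4  (cmp 6,4)
JGT L0: taken
LOAD R3, [R4] → R3=M[204]=15
ADD R0, R3 → R0=5+15=20
ADD R4, 4 → R4=204+4=208
SUB R1, 1 → R1=6-1=5
CMP R1, 4  (cmp 5,4)
JGT L0: taken
LOAD R3, [R4] → R3=M[208]=30
ADD R0, R3 → R0=20+30=50
ADD R4, 4 → R4=208+4=212
SUB R1, 1 → R1=5-1=4
CMP R1, 4  (cmp 4,4)
JGT L0: not taken
halt.
Total executed instructions: 23.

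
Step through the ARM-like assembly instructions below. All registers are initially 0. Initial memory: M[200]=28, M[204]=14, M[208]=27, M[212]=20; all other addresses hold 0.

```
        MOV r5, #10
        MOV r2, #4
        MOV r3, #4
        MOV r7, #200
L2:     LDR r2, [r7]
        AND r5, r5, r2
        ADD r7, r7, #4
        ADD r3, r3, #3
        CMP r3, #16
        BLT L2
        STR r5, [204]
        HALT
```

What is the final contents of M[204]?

r5=10
r2=4
r3=4
r7=200
r2=M[200]=28
r5=10&28=8
r7=200+4=204
r3=4+3=7
CMP r3, #16  (cmp 7,16)
BLT L2: taken
r2=M[204]=14
r5=8&14=8
r7=204+4=208
r3=7+3=10
CMP r3, #16  (cmp 10,16)
BLT L2: taken
r2=M[208]=27
r5=8&27=8
r7=208+4=212
r3=10+3=13
CMP r3, #16  (cmp 13,16)
BLT L2: taken
r2=M[212]=20
r5=8&20=0
r7=212+4=216
r3=13+3=16
CMP r3, #16  (cmp 16,16)
BLT L2: not taken
STR r5, [204] → M[204]=0
halt.

0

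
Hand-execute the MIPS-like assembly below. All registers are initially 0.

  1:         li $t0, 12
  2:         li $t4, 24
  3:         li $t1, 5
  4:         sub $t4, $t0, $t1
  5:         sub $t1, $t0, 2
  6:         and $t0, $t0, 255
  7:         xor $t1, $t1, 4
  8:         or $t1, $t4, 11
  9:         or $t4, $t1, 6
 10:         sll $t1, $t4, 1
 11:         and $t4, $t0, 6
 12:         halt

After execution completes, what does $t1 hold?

30

li $t0, 12 → $t0=12
li $t4, 24 → $t4=24
li $t1, 5 → $t1=5
sub $t4, $t0, $t1 → $t4=12-5=7
sub $t1, $t0, 2 → $t1=12-2=10
and $t0, $t0, 255 → $t0=12&255=12
xor $t1, $t1, 4 → $t1=10^4=14
or $t1, $t4, 11 → $t1=7|11=15
or $t4, $t1, 6 → $t4=15|6=15
sll $t1, $t4, 1 → $t1=15<<1=30
and $t4, $t0, 6 → $t4=12&6=4
halt.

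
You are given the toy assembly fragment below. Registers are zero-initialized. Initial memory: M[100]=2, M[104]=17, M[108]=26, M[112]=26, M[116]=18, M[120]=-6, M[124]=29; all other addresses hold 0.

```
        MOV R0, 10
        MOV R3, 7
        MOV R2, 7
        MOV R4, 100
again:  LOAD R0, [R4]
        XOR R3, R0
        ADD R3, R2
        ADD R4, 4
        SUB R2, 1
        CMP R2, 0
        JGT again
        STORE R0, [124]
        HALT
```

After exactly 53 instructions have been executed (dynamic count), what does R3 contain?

MOV R0, 10 → R0=10
MOV R3, 7 → R3=7
MOV R2, 7 → R2=7
MOV R4, 100 → R4=100
LOAD R0, [R4] → R0=M[100]=2
XOR R3, R0 → R3=7^2=5
ADD R3, R2 → R3=5+7=12
ADD R4, 4 → R4=100+4=104
SUB R2, 1 → R2=7-1=6
CMP R2, 0  (cmp 6,0)
JGT again: taken
LOAD R0, [R4] → R0=M[104]=17
XOR R3, R0 → R3=12^17=29
ADD R3, R2 → R3=29+6=35
ADD R4, 4 → R4=104+4=108
SUB R2, 1 → R2=6-1=5
CMP R2, 0  (cmp 5,0)
JGT again: taken
LOAD R0, [R4] → R0=M[108]=26
XOR R3, R0 → R3=35^26=57
ADD R3, R2 → R3=57+5=62
ADD R4, 4 → R4=108+4=112
SUB R2, 1 → R2=5-1=4
CMP R2, 0  (cmp 4,0)
JGT again: taken
LOAD R0, [R4] → R0=M[112]=26
XOR R3, R0 → R3=62^26=36
ADD R3, R2 → R3=36+4=40
ADD R4, 4 → R4=112+4=116
SUB R2, 1 → R2=4-1=3
CMP R2, 0  (cmp 3,0)
JGT again: taken
LOAD R0, [R4] → R0=M[116]=18
XOR R3, R0 → R3=40^18=58
ADD R3, R2 → R3=58+3=61
ADD R4, 4 → R4=116+4=120
SUB R2, 1 → R2=3-1=2
CMP R2, 0  (cmp 2,0)
JGT again: taken
LOAD R0, [R4] → R0=M[120]=-6
XOR R3, R0 → R3=61^(-6)=-57
ADD R3, R2 → R3=(-57)+2=-55
ADD R4, 4 → R4=120+4=124
SUB R2, 1 → R2=2-1=1
CMP R2, 0  (cmp 1,0)
JGT again: taken
LOAD R0, [R4] → R0=M[124]=29
XOR R3, R0 → R3=(-55)^29=-44
ADD R3, R2 → R3=(-44)+1=-43
ADD R4, 4 → R4=124+4=128
SUB R2, 1 → R2=1-1=0
CMP R2, 0  (cmp 0,0)
JGT again: not taken
After step 53: R3 = -43.

-43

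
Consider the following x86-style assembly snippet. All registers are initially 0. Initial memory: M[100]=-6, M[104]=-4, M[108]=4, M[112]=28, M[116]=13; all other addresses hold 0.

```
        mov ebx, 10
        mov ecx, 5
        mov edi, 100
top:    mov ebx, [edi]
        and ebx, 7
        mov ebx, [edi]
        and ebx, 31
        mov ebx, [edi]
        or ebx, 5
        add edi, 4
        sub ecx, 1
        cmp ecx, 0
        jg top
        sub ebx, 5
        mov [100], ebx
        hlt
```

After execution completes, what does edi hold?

ebx=10
ecx=5
edi=100
ebx=M[100]=-6
ebx=(-6)&7=2
ebx=M[100]=-6
ebx=(-6)&31=26
ebx=M[100]=-6
ebx=(-6)|5=-1
edi=100+4=104
ecx=5-1=4
cmp ecx, 0  (cmp 4,0)
jg top: taken
ebx=M[104]=-4
ebx=(-4)&7=4
ebx=M[104]=-4
ebx=(-4)&31=28
ebx=M[104]=-4
ebx=(-4)|5=-3
edi=104+4=108
ecx=4-1=3
cmp ecx, 0  (cmp 3,0)
jg top: taken
ebx=M[108]=4
ebx=4&7=4
ebx=M[108]=4
ebx=4&31=4
ebx=M[108]=4
ebx=4|5=5
edi=108+4=112
ecx=3-1=2
cmp ecx, 0  (cmp 2,0)
jg top: taken
ebx=M[112]=28
ebx=28&7=4
ebx=M[112]=28
ebx=28&31=28
ebx=M[112]=28
ebx=28|5=29
edi=112+4=116
ecx=2-1=1
cmp ecx, 0  (cmp 1,0)
jg top: taken
ebx=M[116]=13
ebx=13&7=5
ebx=M[116]=13
ebx=13&31=13
ebx=M[116]=13
ebx=13|5=13
edi=116+4=120
ecx=1-1=0
cmp ecx, 0  (cmp 0,0)
jg top: not taken
ebx=13-5=8
mov [100], ebx → M[100]=8
halt.

120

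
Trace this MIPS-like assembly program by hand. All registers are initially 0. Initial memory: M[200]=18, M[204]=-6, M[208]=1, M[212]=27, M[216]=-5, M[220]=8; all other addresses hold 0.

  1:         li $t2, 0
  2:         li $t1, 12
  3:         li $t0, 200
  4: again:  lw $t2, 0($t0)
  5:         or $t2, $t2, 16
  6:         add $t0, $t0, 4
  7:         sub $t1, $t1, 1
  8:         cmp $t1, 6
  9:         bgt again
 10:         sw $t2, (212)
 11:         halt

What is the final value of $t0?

224

after li $t2, 0: $t2=0
after li $t1, 12: $t1=12
after li $t0, 200: $t0=200
after lw $t2, 0($t0): $t2=M[200]=18
after or $t2, $t2, 16: $t2=18|16=18
after add $t0, $t0, 4: $t0=200+4=204
after sub $t1, $t1, 1: $t1=12-1=11
cmp $t1, 6  (cmp 11,6)
bgt again: taken
after lw $t2, 0($t0): $t2=M[204]=-6
after or $t2, $t2, 16: $t2=(-6)|16=-6
after add $t0, $t0, 4: $t0=204+4=208
after sub $t1, $t1, 1: $t1=11-1=10
cmp $t1, 6  (cmp 10,6)
bgt again: taken
after lw $t2, 0($t0): $t2=M[208]=1
after or $t2, $t2, 16: $t2=1|16=17
after add $t0, $t0, 4: $t0=208+4=212
after sub $t1, $t1, 1: $t1=10-1=9
cmp $t1, 6  (cmp 9,6)
bgt again: taken
after lw $t2, 0($t0): $t2=M[212]=27
after or $t2, $t2, 16: $t2=27|16=27
after add $t0, $t0, 4: $t0=212+4=216
after sub $t1, $t1, 1: $t1=9-1=8
cmp $t1, 6  (cmp 8,6)
bgt again: taken
after lw $t2, 0($t0): $t2=M[216]=-5
after or $t2, $t2, 16: $t2=(-5)|16=-5
after add $t0, $t0, 4: $t0=216+4=220
after sub $t1, $t1, 1: $t1=8-1=7
cmp $t1, 6  (cmp 7,6)
bgt again: taken
after lw $t2, 0($t0): $t2=M[220]=8
after or $t2, $t2, 16: $t2=8|16=24
after add $t0, $t0, 4: $t0=220+4=224
after sub $t1, $t1, 1: $t1=7-1=6
cmp $t1, 6  (cmp 6,6)
bgt again: not taken
sw $t2, (212) → M[212]=24
halt.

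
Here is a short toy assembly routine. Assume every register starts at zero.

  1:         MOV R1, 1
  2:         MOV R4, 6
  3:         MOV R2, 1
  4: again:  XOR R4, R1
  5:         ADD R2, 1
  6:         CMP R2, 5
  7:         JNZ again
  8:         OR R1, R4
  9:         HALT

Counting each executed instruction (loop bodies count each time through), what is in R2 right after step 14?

4

R1=1
R4=6
R2=1
R4=6^1=7
R2=1+1=2
CMP R2, 5  (cmp 2,5)
JNZ again: taken
R4=7^1=6
R2=2+1=3
CMP R2, 5  (cmp 3,5)
JNZ again: taken
R4=6^1=7
R2=3+1=4
CMP R2, 5  (cmp 4,5)
After step 14: R2 = 4.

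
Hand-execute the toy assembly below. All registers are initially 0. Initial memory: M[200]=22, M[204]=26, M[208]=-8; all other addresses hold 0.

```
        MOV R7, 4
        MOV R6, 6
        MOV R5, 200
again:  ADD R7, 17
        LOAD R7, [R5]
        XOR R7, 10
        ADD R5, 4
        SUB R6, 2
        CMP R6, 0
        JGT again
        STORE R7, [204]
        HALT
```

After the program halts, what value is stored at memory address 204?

MOV R7, 4 → R7=4
MOV R6, 6 → R6=6
MOV R5, 200 → R5=200
ADD R7, 17 → R7=4+17=21
LOAD R7, [R5] → R7=M[200]=22
XOR R7, 10 → R7=22^10=28
ADD R5, 4 → R5=200+4=204
SUB R6, 2 → R6=6-2=4
CMP R6, 0  (cmp 4,0)
JGT again: taken
ADD R7, 17 → R7=28+17=45
LOAD R7, [R5] → R7=M[204]=26
XOR R7, 10 → R7=26^10=16
ADD R5, 4 → R5=204+4=208
SUB R6, 2 → R6=4-2=2
CMP R6, 0  (cmp 2,0)
JGT again: taken
ADD R7, 17 → R7=16+17=33
LOAD R7, [R5] → R7=M[208]=-8
XOR R7, 10 → R7=(-8)^10=-14
ADD R5, 4 → R5=208+4=212
SUB R6, 2 → R6=2-2=0
CMP R6, 0  (cmp 0,0)
JGT again: not taken
STORE R7, [204] → M[204]=-14
halt.

-14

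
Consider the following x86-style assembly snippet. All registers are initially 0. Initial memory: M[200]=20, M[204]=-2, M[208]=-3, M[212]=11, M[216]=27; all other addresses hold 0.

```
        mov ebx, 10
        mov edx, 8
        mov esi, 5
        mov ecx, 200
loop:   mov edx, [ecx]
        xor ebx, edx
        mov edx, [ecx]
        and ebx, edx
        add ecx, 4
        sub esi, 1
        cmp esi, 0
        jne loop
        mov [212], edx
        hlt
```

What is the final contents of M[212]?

mov ebx, 10 → ebx=10
mov edx, 8 → edx=8
mov esi, 5 → esi=5
mov ecx, 200 → ecx=200
mov edx, [ecx] → edx=M[200]=20
xor ebx, edx → ebx=10^20=30
mov edx, [ecx] → edx=M[200]=20
and ebx, edx → ebx=30&20=20
add ecx, 4 → ecx=200+4=204
sub esi, 1 → esi=5-1=4
cmp esi, 0  (cmp 4,0)
jne loop: taken
mov edx, [ecx] → edx=M[204]=-2
xor ebx, edx → ebx=20^(-2)=-22
mov edx, [ecx] → edx=M[204]=-2
and ebx, edx → ebx=(-22)&(-2)=-22
add ecx, 4 → ecx=204+4=208
sub esi, 1 → esi=4-1=3
cmp esi, 0  (cmp 3,0)
jne loop: taken
mov edx, [ecx] → edx=M[208]=-3
xor ebx, edx → ebx=(-22)^(-3)=23
mov edx, [ecx] → edx=M[208]=-3
and ebx, edx → ebx=23&(-3)=21
add ecx, 4 → ecx=208+4=212
sub esi, 1 → esi=3-1=2
cmp esi, 0  (cmp 2,0)
jne loop: taken
mov edx, [ecx] → edx=M[212]=11
xor ebx, edx → ebx=21^11=30
mov edx, [ecx] → edx=M[212]=11
and ebx, edx → ebx=30&11=10
add ecx, 4 → ecx=212+4=216
sub esi, 1 → esi=2-1=1
cmp esi, 0  (cmp 1,0)
jne loop: taken
mov edx, [ecx] → edx=M[216]=27
xor ebx, edx → ebx=10^27=17
mov edx, [ecx] → edx=M[216]=27
and ebx, edx → ebx=17&27=17
add ecx, 4 → ecx=216+4=220
sub esi, 1 → esi=1-1=0
cmp esi, 0  (cmp 0,0)
jne loop: not taken
mov [212], edx → M[212]=27
halt.

27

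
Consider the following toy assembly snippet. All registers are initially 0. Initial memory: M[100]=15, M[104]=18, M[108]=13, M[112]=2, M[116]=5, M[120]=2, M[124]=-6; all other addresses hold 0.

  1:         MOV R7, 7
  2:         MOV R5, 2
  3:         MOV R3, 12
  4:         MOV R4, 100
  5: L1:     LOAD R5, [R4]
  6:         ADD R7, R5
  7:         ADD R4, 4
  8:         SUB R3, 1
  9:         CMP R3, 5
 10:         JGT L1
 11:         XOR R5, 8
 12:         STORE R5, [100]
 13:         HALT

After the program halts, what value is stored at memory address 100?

-14

MOV R7, 7 → R7=7
MOV R5, 2 → R5=2
MOV R3, 12 → R3=12
MOV R4, 100 → R4=100
LOAD R5, [R4] → R5=M[100]=15
ADD R7, R5 → R7=7+15=22
ADD R4, 4 → R4=100+4=104
SUB R3, 1 → R3=12-1=11
CMP R3, 5  (cmp 11,5)
JGT L1: taken
LOAD R5, [R4] → R5=M[104]=18
ADD R7, R5 → R7=22+18=40
ADD R4, 4 → R4=104+4=108
SUB R3, 1 → R3=11-1=10
CMP R3, 5  (cmp 10,5)
JGT L1: taken
LOAD R5, [R4] → R5=M[108]=13
ADD R7, R5 → R7=40+13=53
ADD R4, 4 → R4=108+4=112
SUB R3, 1 → R3=10-1=9
CMP R3, 5  (cmp 9,5)
JGT L1: taken
LOAD R5, [R4] → R5=M[112]=2
ADD R7, R5 → R7=53+2=55
ADD R4, 4 → R4=112+4=116
SUB R3, 1 → R3=9-1=8
CMP R3, 5  (cmp 8,5)
JGT L1: taken
LOAD R5, [R4] → R5=M[116]=5
ADD R7, R5 → R7=55+5=60
ADD R4, 4 → R4=116+4=120
SUB R3, 1 → R3=8-1=7
CMP R3, 5  (cmp 7,5)
JGT L1: taken
LOAD R5, [R4] → R5=M[120]=2
ADD R7, R5 → R7=60+2=62
ADD R4, 4 → R4=120+4=124
SUB R3, 1 → R3=7-1=6
CMP R3, 5  (cmp 6,5)
JGT L1: taken
LOAD R5, [R4] → R5=M[124]=-6
ADD R7, R5 → R7=62+(-6)=56
ADD R4, 4 → R4=124+4=128
SUB R3, 1 → R3=6-1=5
CMP R3, 5  (cmp 5,5)
JGT L1: not taken
XOR R5, 8 → R5=(-6)^8=-14
STORE R5, [100] → M[100]=-14
halt.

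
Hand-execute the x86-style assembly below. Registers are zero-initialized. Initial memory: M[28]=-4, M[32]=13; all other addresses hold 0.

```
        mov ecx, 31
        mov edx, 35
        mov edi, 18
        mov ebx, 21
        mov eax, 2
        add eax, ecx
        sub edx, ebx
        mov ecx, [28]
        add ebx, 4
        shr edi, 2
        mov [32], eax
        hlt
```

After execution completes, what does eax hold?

ecx=31
edx=35
edi=18
ebx=21
eax=2
eax=2+31=33
edx=35-21=14
ecx=M[28]=-4
ebx=21+4=25
edi=18>>2=4
mov [32], eax → M[32]=33
halt.

33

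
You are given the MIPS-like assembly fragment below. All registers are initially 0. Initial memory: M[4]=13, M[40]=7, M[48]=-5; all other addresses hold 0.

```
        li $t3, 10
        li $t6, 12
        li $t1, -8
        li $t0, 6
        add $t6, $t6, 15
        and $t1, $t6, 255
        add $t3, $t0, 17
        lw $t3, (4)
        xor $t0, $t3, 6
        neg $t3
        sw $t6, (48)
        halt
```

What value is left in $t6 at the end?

li $t3, 10 → $t3=10
li $t6, 12 → $t6=12
li $t1, -8 → $t1=-8
li $t0, 6 → $t0=6
add $t6, $t6, 15 → $t6=12+15=27
and $t1, $t6, 255 → $t1=27&255=27
add $t3, $t0, 17 → $t3=6+17=23
lw $t3, (4) → $t3=M[4]=13
xor $t0, $t3, 6 → $t0=13^6=11
neg $t3 → $t3=-(13)=-13
sw $t6, (48) → M[48]=27
halt.

27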